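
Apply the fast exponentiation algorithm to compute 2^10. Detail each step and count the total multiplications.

Computing 2^10 by squaring (build up from 2^1; each line after the first costs one multiplication):

2^1 = 2
2^2 = (2^1)^2 = 2^2 = 4
2^4 = (2^2)^2 = 4^2 = 16
2^5 = 2 * 2^4 = 2 * 16 = 32
2^10 = (2^5)^2 = 32^2 = 1024

Result: 1024
Multiplications needed: 4 (4 lines after 2^1)

2^10 = 1024. Using exponentiation by squaring, this requires 4 multiplications. The key idea: if the exponent is even, square the half-power; if odd, multiply by the base once.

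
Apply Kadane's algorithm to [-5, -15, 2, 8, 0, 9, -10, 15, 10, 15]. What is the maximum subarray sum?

Using Kadane's algorithm on [-5, -15, 2, 8, 0, 9, -10, 15, 10, 15]:

Scanning through the array:
Position 1 (value -15): max_ending_here = -15, max_so_far = -5
Position 2 (value 2): max_ending_here = 2, max_so_far = 2
Position 3 (value 8): max_ending_here = 10, max_so_far = 10
Position 4 (value 0): max_ending_here = 10, max_so_far = 10
Position 5 (value 9): max_ending_here = 19, max_so_far = 19
Position 6 (value -10): max_ending_here = 9, max_so_far = 19
Position 7 (value 15): max_ending_here = 24, max_so_far = 24
Position 8 (value 10): max_ending_here = 34, max_so_far = 34
Position 9 (value 15): max_ending_here = 49, max_so_far = 49

Maximum subarray: [2, 8, 0, 9, -10, 15, 10, 15]
Maximum sum: 49

The maximum subarray is [2, 8, 0, 9, -10, 15, 10, 15] with sum 49. This subarray runs from index 2 to index 9.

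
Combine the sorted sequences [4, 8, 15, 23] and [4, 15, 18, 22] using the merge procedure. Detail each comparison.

Merging process:

Compare 4 vs 4: take 4 from left. Merged: [4]
Compare 8 vs 4: take 4 from right. Merged: [4, 4]
Compare 8 vs 15: take 8 from left. Merged: [4, 4, 8]
Compare 15 vs 15: take 15 from left. Merged: [4, 4, 8, 15]
Compare 23 vs 15: take 15 from right. Merged: [4, 4, 8, 15, 15]
Compare 23 vs 18: take 18 from right. Merged: [4, 4, 8, 15, 15, 18]
Compare 23 vs 22: take 22 from right. Merged: [4, 4, 8, 15, 15, 18, 22]
Append remaining from left: [23]. Merged: [4, 4, 8, 15, 15, 18, 22, 23]

Final merged array: [4, 4, 8, 15, 15, 18, 22, 23]
Total comparisons: 7

The merged array is [4, 4, 8, 15, 15, 18, 22, 23], requiring 7 comparisons. The merge step runs in O(n) time where n is the total number of elements.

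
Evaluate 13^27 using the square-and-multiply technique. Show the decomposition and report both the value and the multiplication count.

Computing 13^27 by squaring (build up from 13^1; each line after the first costs one multiplication):

13^1 = 13
13^2 = (13^1)^2 = 13^2 = 169
13^3 = 13 * 13^2 = 13 * 169 = 2197
13^6 = (13^3)^2 = 2197^2 = 4826809
13^12 = (13^6)^2 = 4826809^2 = 23298085122481
13^13 = 13 * 13^12 = 13 * 23298085122481 = 302875106592253
13^26 = (13^13)^2 = 302875106592253^2 = 91733330193268616658399616009
13^27 = 13 * 13^26 = 13 * 91733330193268616658399616009 = 1192533292512492016559195008117

Result: 1192533292512492016559195008117
Multiplications needed: 7 (7 lines after 13^1)

13^27 = 1192533292512492016559195008117. Using exponentiation by squaring, this requires 7 multiplications. The key idea: if the exponent is even, square the half-power; if odd, multiply by the base once.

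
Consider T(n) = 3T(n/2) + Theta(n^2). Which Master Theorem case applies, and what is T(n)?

Master Theorem for T(n) = 3T(n/2) + O(n^2):

a = 3, b = 2, c = 2
log_b(a) = log_2(3) = 1.5850

Case 3: c = 2 > log_2(3) = 1.5850
T(n) = O(n^2) = O(n^2)

For T(n) = 3T(n/2) + O(n^2): log_2(3) = 1.5850. This is Case 3 of the Master Theorem (c > log_b(a), work dominated by root), giving O(n^2).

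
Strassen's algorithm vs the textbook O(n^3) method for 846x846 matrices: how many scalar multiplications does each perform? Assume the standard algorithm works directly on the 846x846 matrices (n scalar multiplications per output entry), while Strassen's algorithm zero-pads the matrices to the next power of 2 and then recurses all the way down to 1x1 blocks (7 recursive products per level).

Matrix multiplication for 846x846 matrices:

Strassen's algorithm requires power-of-2 dimensions. Pad 846x846 to 1024x1024 (next power of 2).

Standard algorithm: 846^3 = 605495736 multiplications
Strassen's algorithm: 7^(log2(1024)) = 7^10 = 282475249 multiplications
Savings: 605495736 - 282475249 = 323020487 multiplications

Standard: 605495736 multiplications (846^3). Strassen: 282475249 multiplications (7^10, after padding to 1024x1024). Strassen reduces 8 recursive multiplications to 7 at each level.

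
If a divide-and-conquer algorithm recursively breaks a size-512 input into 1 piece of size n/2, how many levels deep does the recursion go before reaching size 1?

For divide and conquer with division factor 2:

Problem sizes at each level:
Level 0: 512
Level 1: 256
Level 2: 128
Level 3: 64
Level 4: 32
Level 5: 16
Level 6: 8
Level 7: 4
Level 8: 2
Level 9: 1

The root is level 0 and the size-1 base case is level 9 (the tree spans levels 0 through 9, i.e. 10 levels counting the root), so the depth is the number of divisions: log_2(512) = 9

The recursion tree depth is log_2(512) = 9. At each level, the problem size is divided by 2, so it takes 9 divisions to reduce to a base case of size 1. The algorithm makes 1 recursive call at each level.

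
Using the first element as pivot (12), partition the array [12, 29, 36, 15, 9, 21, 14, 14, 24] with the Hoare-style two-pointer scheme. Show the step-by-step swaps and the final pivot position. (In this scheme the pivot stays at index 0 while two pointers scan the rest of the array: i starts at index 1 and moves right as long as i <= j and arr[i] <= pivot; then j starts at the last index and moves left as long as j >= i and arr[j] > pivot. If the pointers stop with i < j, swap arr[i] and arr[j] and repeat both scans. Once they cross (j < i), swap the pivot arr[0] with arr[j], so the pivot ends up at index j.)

Hoare-style two-pointer partition with pivot = 12:

Initial array: [12, 29, 36, 15, 9, 21, 14, 14, 24]

Pointers start at i = 1, j = 8.
i stops at index 1 (arr[1]=29 > 12), j stops at index 4 (arr[4]=9 <= 12): swap arr[1] and arr[4], array becomes [12, 9, 36, 15, 29, 21, 14, 14, 24]
i ends at 2, j ends at 1: the pointers have crossed (j < i), so scanning stops.

Swap pivot arr[0] with arr[1] to place pivot at position 1: [9, 12, 36, 15, 29, 21, 14, 14, 24]
Pivot position: 1

After partitioning with pivot 12, the array becomes [9, 12, 36, 15, 29, 21, 14, 14, 24]. The pivot is placed at index 1. All elements to the left of the pivot are <= 12, and all elements to the right are > 12.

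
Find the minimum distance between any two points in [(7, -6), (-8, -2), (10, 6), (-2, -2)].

Computing all pairwise distances among 4 points:

d((7, -6), (-8, -2)) = 15.5242
d((7, -6), (10, 6)) = 12.3693
d((7, -6), (-2, -2)) = 9.8489
d((-8, -2), (10, 6)) = 19.6977
d((-8, -2), (-2, -2)) = 6.0 <-- minimum
d((10, 6), (-2, -2)) = 14.4222

Closest pair: (-8, -2) and (-2, -2) with distance 6.0

The closest pair is (-8, -2) and (-2, -2) with Euclidean distance 6.0. For 4 points, brute-force pairwise comparison is shown above. For large n, the divide-and-conquer algorithm (sort by x, recurse on halves, check the dividing strip) achieves O(n log n).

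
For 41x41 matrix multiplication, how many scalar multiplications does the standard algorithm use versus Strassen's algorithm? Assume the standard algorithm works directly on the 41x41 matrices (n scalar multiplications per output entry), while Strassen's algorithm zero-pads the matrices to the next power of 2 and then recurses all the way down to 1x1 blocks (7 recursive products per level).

Matrix multiplication for 41x41 matrices:

Strassen's algorithm requires power-of-2 dimensions. Pad 41x41 to 64x64 (next power of 2).

Standard algorithm: 41^3 = 68921 multiplications
Strassen's algorithm: 7^(log2(64)) = 7^6 = 117649 multiplications
Difference: 68921 - 117649 = -48728 (Strassen uses MORE here due to padding overhead — for small or just-over-power-of-2 n, padding can outweigh the per-level savings)

Standard: 68921 multiplications (41^3). Strassen: 117649 multiplications (7^6, after padding to 64x64). Strassen reduces 8 recursive multiplications to 7 at each level.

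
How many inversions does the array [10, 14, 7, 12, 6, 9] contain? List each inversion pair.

Finding inversions in [10, 14, 7, 12, 6, 9]:

(0, 2): arr[0]=10 > arr[2]=7
(0, 4): arr[0]=10 > arr[4]=6
(0, 5): arr[0]=10 > arr[5]=9
(1, 2): arr[1]=14 > arr[2]=7
(1, 3): arr[1]=14 > arr[3]=12
(1, 4): arr[1]=14 > arr[4]=6
(1, 5): arr[1]=14 > arr[5]=9
(2, 4): arr[2]=7 > arr[4]=6
(3, 4): arr[3]=12 > arr[4]=6
(3, 5): arr[3]=12 > arr[5]=9

Total inversions: 10

The array has 10 inversion(s): (0,2), (0,4), (0,5), (1,2), (1,3), (1,4), (1,5), (2,4), (3,4), (3,5). Each pair (i,j) satisfies i < j and arr[i] > arr[j].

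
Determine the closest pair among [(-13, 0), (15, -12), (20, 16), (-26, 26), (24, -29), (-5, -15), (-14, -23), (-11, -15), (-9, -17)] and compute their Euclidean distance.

Computing all pairwise distances among 9 points:

d((-13, 0), (15, -12)) = 30.4631
d((-13, 0), (20, 16)) = 36.6742
d((-13, 0), (-26, 26)) = 29.0689
d((-13, 0), (24, -29)) = 47.0106
d((-13, 0), (-5, -15)) = 17.0
d((-13, 0), (-14, -23)) = 23.0217
d((-13, 0), (-11, -15)) = 15.1327
d((-13, 0), (-9, -17)) = 17.4642
d((15, -12), (20, 16)) = 28.4429
d((15, -12), (-26, 26)) = 55.9017
d((15, -12), (24, -29)) = 19.2354
d((15, -12), (-5, -15)) = 20.2237
d((15, -12), (-14, -23)) = 31.0161
d((15, -12), (-11, -15)) = 26.1725
d((15, -12), (-9, -17)) = 24.5153
d((20, 16), (-26, 26)) = 47.0744
d((20, 16), (24, -29)) = 45.1774
d((20, 16), (-5, -15)) = 39.8246
d((20, 16), (-14, -23)) = 51.7397
d((20, 16), (-11, -15)) = 43.8406
d((20, 16), (-9, -17)) = 43.9318
d((-26, 26), (24, -29)) = 74.3303
d((-26, 26), (-5, -15)) = 46.0652
d((-26, 26), (-14, -23)) = 50.448
d((-26, 26), (-11, -15)) = 43.6578
d((-26, 26), (-9, -17)) = 46.2385
d((24, -29), (-5, -15)) = 32.2025
d((24, -29), (-14, -23)) = 38.4708
d((24, -29), (-11, -15)) = 37.6962
d((24, -29), (-9, -17)) = 35.1141
d((-5, -15), (-14, -23)) = 12.0416
d((-5, -15), (-11, -15)) = 6.0
d((-5, -15), (-9, -17)) = 4.4721
d((-14, -23), (-11, -15)) = 8.544
d((-14, -23), (-9, -17)) = 7.8102
d((-11, -15), (-9, -17)) = 2.8284 <-- minimum

Closest pair: (-11, -15) and (-9, -17) with distance 2.8284

The closest pair is (-11, -15) and (-9, -17) with Euclidean distance 2.8284. For 9 points, brute-force pairwise comparison is shown above. For large n, the divide-and-conquer algorithm (sort by x, recurse on halves, check the dividing strip) achieves O(n log n).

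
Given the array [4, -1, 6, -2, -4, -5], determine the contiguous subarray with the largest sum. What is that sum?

Using Kadane's algorithm on [4, -1, 6, -2, -4, -5]:

Scanning through the array:
Position 1 (value -1): max_ending_here = 3, max_so_far = 4
Position 2 (value 6): max_ending_here = 9, max_so_far = 9
Position 3 (value -2): max_ending_here = 7, max_so_far = 9
Position 4 (value -4): max_ending_here = 3, max_so_far = 9
Position 5 (value -5): max_ending_here = -2, max_so_far = 9

Maximum subarray: [4, -1, 6]
Maximum sum: 9

The maximum subarray is [4, -1, 6] with sum 9. This subarray runs from index 0 to index 2.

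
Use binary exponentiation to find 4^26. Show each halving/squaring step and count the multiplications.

Computing 4^26 by squaring (build up from 4^1; each line after the first costs one multiplication):

4^1 = 4
4^2 = (4^1)^2 = 4^2 = 16
4^3 = 4 * 4^2 = 4 * 16 = 64
4^6 = (4^3)^2 = 64^2 = 4096
4^12 = (4^6)^2 = 4096^2 = 16777216
4^13 = 4 * 4^12 = 4 * 16777216 = 67108864
4^26 = (4^13)^2 = 67108864^2 = 4503599627370496

Result: 4503599627370496
Multiplications needed: 6 (6 lines after 4^1)

4^26 = 4503599627370496. Using exponentiation by squaring, this requires 6 multiplications. The key idea: if the exponent is even, square the half-power; if odd, multiply by the base once.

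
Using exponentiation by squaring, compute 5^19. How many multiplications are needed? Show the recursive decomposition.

Computing 5^19 by squaring (build up from 5^1; each line after the first costs one multiplication):

5^1 = 5
5^2 = (5^1)^2 = 5^2 = 25
5^4 = (5^2)^2 = 25^2 = 625
5^8 = (5^4)^2 = 625^2 = 390625
5^9 = 5 * 5^8 = 5 * 390625 = 1953125
5^18 = (5^9)^2 = 1953125^2 = 3814697265625
5^19 = 5 * 5^18 = 5 * 3814697265625 = 19073486328125

Result: 19073486328125
Multiplications needed: 6 (6 lines after 5^1)

5^19 = 19073486328125. Using exponentiation by squaring, this requires 6 multiplications. The key idea: if the exponent is even, square the half-power; if odd, multiply by the base once.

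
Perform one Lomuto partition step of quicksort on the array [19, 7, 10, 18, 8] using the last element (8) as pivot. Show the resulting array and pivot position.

Lomuto partition with pivot = 8:

Initial array: [19, 7, 10, 18, 8]

arr[0]=19 > 8: no swap
arr[1]=7 <= 8: swap with position 0, array becomes [7, 19, 10, 18, 8]
arr[2]=10 > 8: no swap
arr[3]=18 > 8: no swap

Place pivot at position 1: [7, 8, 10, 18, 19]
Pivot position: 1

After partitioning with pivot 8, the array becomes [7, 8, 10, 18, 19]. The pivot is placed at index 1. All elements to the left of the pivot are <= 8, and all elements to the right are > 8.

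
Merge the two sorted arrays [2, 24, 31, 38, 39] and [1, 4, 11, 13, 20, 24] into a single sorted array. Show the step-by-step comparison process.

Merging process:

Compare 2 vs 1: take 1 from right. Merged: [1]
Compare 2 vs 4: take 2 from left. Merged: [1, 2]
Compare 24 vs 4: take 4 from right. Merged: [1, 2, 4]
Compare 24 vs 11: take 11 from right. Merged: [1, 2, 4, 11]
Compare 24 vs 13: take 13 from right. Merged: [1, 2, 4, 11, 13]
Compare 24 vs 20: take 20 from right. Merged: [1, 2, 4, 11, 13, 20]
Compare 24 vs 24: take 24 from left. Merged: [1, 2, 4, 11, 13, 20, 24]
Compare 31 vs 24: take 24 from right. Merged: [1, 2, 4, 11, 13, 20, 24, 24]
Append remaining from left: [31, 38, 39]. Merged: [1, 2, 4, 11, 13, 20, 24, 24, 31, 38, 39]

Final merged array: [1, 2, 4, 11, 13, 20, 24, 24, 31, 38, 39]
Total comparisons: 8

The merged array is [1, 2, 4, 11, 13, 20, 24, 24, 31, 38, 39], requiring 8 comparisons. The merge step runs in O(n) time where n is the total number of elements.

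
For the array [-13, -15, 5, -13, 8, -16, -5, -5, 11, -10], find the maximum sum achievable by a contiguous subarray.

Using Kadane's algorithm on [-13, -15, 5, -13, 8, -16, -5, -5, 11, -10]:

Scanning through the array:
Position 1 (value -15): max_ending_here = -15, max_so_far = -13
Position 2 (value 5): max_ending_here = 5, max_so_far = 5
Position 3 (value -13): max_ending_here = -8, max_so_far = 5
Position 4 (value 8): max_ending_here = 8, max_so_far = 8
Position 5 (value -16): max_ending_here = -8, max_so_far = 8
Position 6 (value -5): max_ending_here = -5, max_so_far = 8
Position 7 (value -5): max_ending_here = -5, max_so_far = 8
Position 8 (value 11): max_ending_here = 11, max_so_far = 11
Position 9 (value -10): max_ending_here = 1, max_so_far = 11

Maximum subarray: [11]
Maximum sum: 11

The maximum subarray is [11] with sum 11. This subarray runs from index 8 to index 8.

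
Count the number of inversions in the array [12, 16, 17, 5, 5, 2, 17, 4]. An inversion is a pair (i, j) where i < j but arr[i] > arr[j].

Finding inversions in [12, 16, 17, 5, 5, 2, 17, 4]:

(0, 3): arr[0]=12 > arr[3]=5
(0, 4): arr[0]=12 > arr[4]=5
(0, 5): arr[0]=12 > arr[5]=2
(0, 7): arr[0]=12 > arr[7]=4
(1, 3): arr[1]=16 > arr[3]=5
(1, 4): arr[1]=16 > arr[4]=5
(1, 5): arr[1]=16 > arr[5]=2
(1, 7): arr[1]=16 > arr[7]=4
(2, 3): arr[2]=17 > arr[3]=5
(2, 4): arr[2]=17 > arr[4]=5
(2, 5): arr[2]=17 > arr[5]=2
(2, 7): arr[2]=17 > arr[7]=4
(3, 5): arr[3]=5 > arr[5]=2
(3, 7): arr[3]=5 > arr[7]=4
(4, 5): arr[4]=5 > arr[5]=2
(4, 7): arr[4]=5 > arr[7]=4
(6, 7): arr[6]=17 > arr[7]=4

Total inversions: 17

The array has 17 inversion(s): (0,3), (0,4), (0,5), (0,7), (1,3), (1,4), (1,5), (1,7), (2,3), (2,4), (2,5), (2,7), (3,5), (3,7), (4,5), (4,7), (6,7). Each pair (i,j) satisfies i < j and arr[i] > arr[j].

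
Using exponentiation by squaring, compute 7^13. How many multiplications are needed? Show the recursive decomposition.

Computing 7^13 by squaring (build up from 7^1; each line after the first costs one multiplication):

7^1 = 7
7^2 = (7^1)^2 = 7^2 = 49
7^3 = 7 * 7^2 = 7 * 49 = 343
7^6 = (7^3)^2 = 343^2 = 117649
7^12 = (7^6)^2 = 117649^2 = 13841287201
7^13 = 7 * 7^12 = 7 * 13841287201 = 96889010407

Result: 96889010407
Multiplications needed: 5 (5 lines after 7^1)

7^13 = 96889010407. Using exponentiation by squaring, this requires 5 multiplications. The key idea: if the exponent is even, square the half-power; if odd, multiply by the base once.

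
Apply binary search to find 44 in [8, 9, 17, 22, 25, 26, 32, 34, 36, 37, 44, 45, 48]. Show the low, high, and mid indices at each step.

Binary search for 44 in [8, 9, 17, 22, 25, 26, 32, 34, 36, 37, 44, 45, 48]:

lo=0, hi=12, mid=6, arr[mid]=32 -> 32 < 44, search right half
lo=7, hi=12, mid=9, arr[mid]=37 -> 37 < 44, search right half
lo=10, hi=12, mid=11, arr[mid]=45 -> 45 > 44, search left half
lo=10, hi=10, mid=10, arr[mid]=44 -> Found target at index 10!

Binary search finds 44 at index 10 after 4 comparisons. The search repeatedly halves the search space by comparing with the middle element.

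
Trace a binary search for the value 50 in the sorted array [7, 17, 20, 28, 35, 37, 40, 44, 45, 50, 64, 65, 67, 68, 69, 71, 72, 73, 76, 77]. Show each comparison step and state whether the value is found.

Binary search for 50 in [7, 17, 20, 28, 35, 37, 40, 44, 45, 50, 64, 65, 67, 68, 69, 71, 72, 73, 76, 77]:

lo=0, hi=19, mid=9, arr[mid]=50 -> Found target at index 9!

Binary search finds 50 at index 9 after 1 comparisons. The search repeatedly halves the search space by comparing with the middle element.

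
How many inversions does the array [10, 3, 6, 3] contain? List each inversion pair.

Finding inversions in [10, 3, 6, 3]:

(0, 1): arr[0]=10 > arr[1]=3
(0, 2): arr[0]=10 > arr[2]=6
(0, 3): arr[0]=10 > arr[3]=3
(2, 3): arr[2]=6 > arr[3]=3

Total inversions: 4

The array has 4 inversion(s): (0,1), (0,2), (0,3), (2,3). Each pair (i,j) satisfies i < j and arr[i] > arr[j].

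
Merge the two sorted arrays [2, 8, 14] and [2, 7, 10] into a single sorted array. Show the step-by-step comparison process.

Merging process:

Compare 2 vs 2: take 2 from left. Merged: [2]
Compare 8 vs 2: take 2 from right. Merged: [2, 2]
Compare 8 vs 7: take 7 from right. Merged: [2, 2, 7]
Compare 8 vs 10: take 8 from left. Merged: [2, 2, 7, 8]
Compare 14 vs 10: take 10 from right. Merged: [2, 2, 7, 8, 10]
Append remaining from left: [14]. Merged: [2, 2, 7, 8, 10, 14]

Final merged array: [2, 2, 7, 8, 10, 14]
Total comparisons: 5

The merged array is [2, 2, 7, 8, 10, 14], requiring 5 comparisons. The merge step runs in O(n) time where n is the total number of elements.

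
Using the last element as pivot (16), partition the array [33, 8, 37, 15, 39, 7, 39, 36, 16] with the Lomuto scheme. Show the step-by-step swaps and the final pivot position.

Lomuto partition with pivot = 16:

Initial array: [33, 8, 37, 15, 39, 7, 39, 36, 16]

arr[0]=33 > 16: no swap
arr[1]=8 <= 16: swap with position 0, array becomes [8, 33, 37, 15, 39, 7, 39, 36, 16]
arr[2]=37 > 16: no swap
arr[3]=15 <= 16: swap with position 1, array becomes [8, 15, 37, 33, 39, 7, 39, 36, 16]
arr[4]=39 > 16: no swap
arr[5]=7 <= 16: swap with position 2, array becomes [8, 15, 7, 33, 39, 37, 39, 36, 16]
arr[6]=39 > 16: no swap
arr[7]=36 > 16: no swap

Place pivot at position 3: [8, 15, 7, 16, 39, 37, 39, 36, 33]
Pivot position: 3

After partitioning with pivot 16, the array becomes [8, 15, 7, 16, 39, 37, 39, 36, 33]. The pivot is placed at index 3. All elements to the left of the pivot are <= 16, and all elements to the right are > 16.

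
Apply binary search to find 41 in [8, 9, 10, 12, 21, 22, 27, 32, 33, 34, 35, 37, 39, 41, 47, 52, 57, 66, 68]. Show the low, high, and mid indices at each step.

Binary search for 41 in [8, 9, 10, 12, 21, 22, 27, 32, 33, 34, 35, 37, 39, 41, 47, 52, 57, 66, 68]:

lo=0, hi=18, mid=9, arr[mid]=34 -> 34 < 41, search right half
lo=10, hi=18, mid=14, arr[mid]=47 -> 47 > 41, search left half
lo=10, hi=13, mid=11, arr[mid]=37 -> 37 < 41, search right half
lo=12, hi=13, mid=12, arr[mid]=39 -> 39 < 41, search right half
lo=13, hi=13, mid=13, arr[mid]=41 -> Found target at index 13!

Binary search finds 41 at index 13 after 5 comparisons. The search repeatedly halves the search space by comparing with the middle element.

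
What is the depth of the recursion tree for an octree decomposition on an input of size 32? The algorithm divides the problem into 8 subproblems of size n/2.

For divide and conquer with division factor 2:

Problem sizes at each level:
Level 0: 32
Level 1: 16
Level 2: 8
Level 3: 4
Level 4: 2
Level 5: 1

The root is level 0 and the size-1 base case is level 5 (the tree spans levels 0 through 5, i.e. 6 levels counting the root), so the depth is the number of divisions: log_2(32) = 5

The recursion tree depth is log_2(32) = 5. At each level, the problem size is divided by 2, so it takes 5 divisions to reduce to a base case of size 1. The algorithm makes 8 recursive calls at each level.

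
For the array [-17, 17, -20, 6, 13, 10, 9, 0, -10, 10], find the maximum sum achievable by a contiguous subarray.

Using Kadane's algorithm on [-17, 17, -20, 6, 13, 10, 9, 0, -10, 10]:

Scanning through the array:
Position 1 (value 17): max_ending_here = 17, max_so_far = 17
Position 2 (value -20): max_ending_here = -3, max_so_far = 17
Position 3 (value 6): max_ending_here = 6, max_so_far = 17
Position 4 (value 13): max_ending_here = 19, max_so_far = 19
Position 5 (value 10): max_ending_here = 29, max_so_far = 29
Position 6 (value 9): max_ending_here = 38, max_so_far = 38
Position 7 (value 0): max_ending_here = 38, max_so_far = 38
Position 8 (value -10): max_ending_here = 28, max_so_far = 38
Position 9 (value 10): max_ending_here = 38, max_so_far = 38

Maximum subarray: [6, 13, 10, 9]
Maximum sum: 38

The maximum subarray is [6, 13, 10, 9] with sum 38. This subarray runs from index 3 to index 6.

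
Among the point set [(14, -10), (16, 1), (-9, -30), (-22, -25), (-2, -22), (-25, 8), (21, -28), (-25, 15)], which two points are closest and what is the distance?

Computing all pairwise distances among 8 points:

d((14, -10), (16, 1)) = 11.1803
d((14, -10), (-9, -30)) = 30.4795
d((14, -10), (-22, -25)) = 39.0
d((14, -10), (-2, -22)) = 20.0
d((14, -10), (-25, 8)) = 42.9535
d((14, -10), (21, -28)) = 19.3132
d((14, -10), (-25, 15)) = 46.3249
d((16, 1), (-9, -30)) = 39.8246
d((16, 1), (-22, -25)) = 46.0435
d((16, 1), (-2, -22)) = 29.2062
d((16, 1), (-25, 8)) = 41.5933
d((16, 1), (21, -28)) = 29.4279
d((16, 1), (-25, 15)) = 43.3244
d((-9, -30), (-22, -25)) = 13.9284
d((-9, -30), (-2, -22)) = 10.6301
d((-9, -30), (-25, 8)) = 41.2311
d((-9, -30), (21, -28)) = 30.0666
d((-9, -30), (-25, 15)) = 47.7598
d((-22, -25), (-2, -22)) = 20.2237
d((-22, -25), (-25, 8)) = 33.1361
d((-22, -25), (21, -28)) = 43.1045
d((-22, -25), (-25, 15)) = 40.1123
d((-2, -22), (-25, 8)) = 37.8021
d((-2, -22), (21, -28)) = 23.7697
d((-2, -22), (-25, 15)) = 43.566
d((-25, 8), (21, -28)) = 58.4123
d((-25, 8), (-25, 15)) = 7.0 <-- minimum
d((21, -28), (-25, 15)) = 62.9682

Closest pair: (-25, 8) and (-25, 15) with distance 7.0

The closest pair is (-25, 8) and (-25, 15) with Euclidean distance 7.0. For 8 points, brute-force pairwise comparison is shown above. For large n, the divide-and-conquer algorithm (sort by x, recurse on halves, check the dividing strip) achieves O(n log n).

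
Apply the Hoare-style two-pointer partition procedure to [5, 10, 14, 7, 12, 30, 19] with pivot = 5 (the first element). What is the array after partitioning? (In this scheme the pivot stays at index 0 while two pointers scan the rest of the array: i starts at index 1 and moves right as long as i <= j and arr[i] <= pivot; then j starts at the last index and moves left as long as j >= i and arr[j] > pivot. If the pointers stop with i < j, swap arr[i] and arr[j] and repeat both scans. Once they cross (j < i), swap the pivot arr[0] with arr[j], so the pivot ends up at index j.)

Hoare-style two-pointer partition with pivot = 5:

Initial array: [5, 10, 14, 7, 12, 30, 19]

Pointers start at i = 1, j = 6.
i ends at 1, j ends at 0: the pointers have crossed (j < i), so scanning stops.

j = 0, so swapping arr[0] with arr[j] leaves the pivot at position 0: [5, 10, 14, 7, 12, 30, 19]
Pivot position: 0

After partitioning with pivot 5, the array becomes [5, 10, 14, 7, 12, 30, 19]. The pivot is placed at index 0. All elements to the left of the pivot are <= 5, and all elements to the right are > 5.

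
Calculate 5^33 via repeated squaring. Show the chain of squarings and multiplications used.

Computing 5^33 by squaring (build up from 5^1; each line after the first costs one multiplication):

5^1 = 5
5^2 = (5^1)^2 = 5^2 = 25
5^4 = (5^2)^2 = 25^2 = 625
5^8 = (5^4)^2 = 625^2 = 390625
5^16 = (5^8)^2 = 390625^2 = 152587890625
5^32 = (5^16)^2 = 152587890625^2 = 23283064365386962890625
5^33 = 5 * 5^32 = 5 * 23283064365386962890625 = 116415321826934814453125

Result: 116415321826934814453125
Multiplications needed: 6 (6 lines after 5^1)

5^33 = 116415321826934814453125. Using exponentiation by squaring, this requires 6 multiplications. The key idea: if the exponent is even, square the half-power; if odd, multiply by the base once.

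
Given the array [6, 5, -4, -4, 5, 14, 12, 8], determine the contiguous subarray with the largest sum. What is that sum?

Using Kadane's algorithm on [6, 5, -4, -4, 5, 14, 12, 8]:

Scanning through the array:
Position 1 (value 5): max_ending_here = 11, max_so_far = 11
Position 2 (value -4): max_ending_here = 7, max_so_far = 11
Position 3 (value -4): max_ending_here = 3, max_so_far = 11
Position 4 (value 5): max_ending_here = 8, max_so_far = 11
Position 5 (value 14): max_ending_here = 22, max_so_far = 22
Position 6 (value 12): max_ending_here = 34, max_so_far = 34
Position 7 (value 8): max_ending_here = 42, max_so_far = 42

Maximum subarray: [6, 5, -4, -4, 5, 14, 12, 8]
Maximum sum: 42

The maximum subarray is [6, 5, -4, -4, 5, 14, 12, 8] with sum 42. This subarray runs from index 0 to index 7.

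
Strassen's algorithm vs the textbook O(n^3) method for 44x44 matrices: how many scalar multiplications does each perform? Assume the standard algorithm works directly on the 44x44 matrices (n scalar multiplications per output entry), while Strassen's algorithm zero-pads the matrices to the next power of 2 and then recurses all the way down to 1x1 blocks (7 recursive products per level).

Matrix multiplication for 44x44 matrices:

Strassen's algorithm requires power-of-2 dimensions. Pad 44x44 to 64x64 (next power of 2).

Standard algorithm: 44^3 = 85184 multiplications
Strassen's algorithm: 7^(log2(64)) = 7^6 = 117649 multiplications
Difference: 85184 - 117649 = -32465 (Strassen uses MORE here due to padding overhead — for small or just-over-power-of-2 n, padding can outweigh the per-level savings)

Standard: 85184 multiplications (44^3). Strassen: 117649 multiplications (7^6, after padding to 64x64). Strassen reduces 8 recursive multiplications to 7 at each level.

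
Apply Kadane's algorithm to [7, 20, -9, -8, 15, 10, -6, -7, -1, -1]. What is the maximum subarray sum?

Using Kadane's algorithm on [7, 20, -9, -8, 15, 10, -6, -7, -1, -1]:

Scanning through the array:
Position 1 (value 20): max_ending_here = 27, max_so_far = 27
Position 2 (value -9): max_ending_here = 18, max_so_far = 27
Position 3 (value -8): max_ending_here = 10, max_so_far = 27
Position 4 (value 15): max_ending_here = 25, max_so_far = 27
Position 5 (value 10): max_ending_here = 35, max_so_far = 35
Position 6 (value -6): max_ending_here = 29, max_so_far = 35
Position 7 (value -7): max_ending_here = 22, max_so_far = 35
Position 8 (value -1): max_ending_here = 21, max_so_far = 35
Position 9 (value -1): max_ending_here = 20, max_so_far = 35

Maximum subarray: [7, 20, -9, -8, 15, 10]
Maximum sum: 35

The maximum subarray is [7, 20, -9, -8, 15, 10] with sum 35. This subarray runs from index 0 to index 5.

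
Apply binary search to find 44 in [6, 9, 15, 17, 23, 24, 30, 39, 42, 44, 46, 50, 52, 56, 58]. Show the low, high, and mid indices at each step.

Binary search for 44 in [6, 9, 15, 17, 23, 24, 30, 39, 42, 44, 46, 50, 52, 56, 58]:

lo=0, hi=14, mid=7, arr[mid]=39 -> 39 < 44, search right half
lo=8, hi=14, mid=11, arr[mid]=50 -> 50 > 44, search left half
lo=8, hi=10, mid=9, arr[mid]=44 -> Found target at index 9!

Binary search finds 44 at index 9 after 3 comparisons. The search repeatedly halves the search space by comparing with the middle element.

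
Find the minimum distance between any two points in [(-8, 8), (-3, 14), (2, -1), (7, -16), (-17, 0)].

Computing all pairwise distances among 5 points:

d((-8, 8), (-3, 14)) = 7.8102 <-- minimum
d((-8, 8), (2, -1)) = 13.4536
d((-8, 8), (7, -16)) = 28.3019
d((-8, 8), (-17, 0)) = 12.0416
d((-3, 14), (2, -1)) = 15.8114
d((-3, 14), (7, -16)) = 31.6228
d((-3, 14), (-17, 0)) = 19.799
d((2, -1), (7, -16)) = 15.8114
d((2, -1), (-17, 0)) = 19.0263
d((7, -16), (-17, 0)) = 28.8444

Closest pair: (-8, 8) and (-3, 14) with distance 7.8102

The closest pair is (-8, 8) and (-3, 14) with Euclidean distance 7.8102. For 5 points, brute-force pairwise comparison is shown above. For large n, the divide-and-conquer algorithm (sort by x, recurse on halves, check the dividing strip) achieves O(n log n).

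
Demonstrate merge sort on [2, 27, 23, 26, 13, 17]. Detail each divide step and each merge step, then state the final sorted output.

Merge sort trace:

Split: [2, 27, 23, 26, 13, 17] -> [2, 27, 23] and [26, 13, 17]
  Split: [2, 27, 23] -> [2] and [27, 23]
    Split: [27, 23] -> [27] and [23]
    Merge: [27] + [23] -> [23, 27]
  Merge: [2] + [23, 27] -> [2, 23, 27]
  Split: [26, 13, 17] -> [26] and [13, 17]
    Split: [13, 17] -> [13] and [17]
    Merge: [13] + [17] -> [13, 17]
  Merge: [26] + [13, 17] -> [13, 17, 26]
Merge: [2, 23, 27] + [13, 17, 26] -> [2, 13, 17, 23, 26, 27]

Final sorted array: [2, 13, 17, 23, 26, 27]

The merge sort proceeds by recursively splitting the array and merging sorted halves.
After all merges, the sorted array is [2, 13, 17, 23, 26, 27].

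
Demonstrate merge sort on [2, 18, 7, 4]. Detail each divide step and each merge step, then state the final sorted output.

Merge sort trace:

Split: [2, 18, 7, 4] -> [2, 18] and [7, 4]
  Split: [2, 18] -> [2] and [18]
  Merge: [2] + [18] -> [2, 18]
  Split: [7, 4] -> [7] and [4]
  Merge: [7] + [4] -> [4, 7]
Merge: [2, 18] + [4, 7] -> [2, 4, 7, 18]

Final sorted array: [2, 4, 7, 18]

The merge sort proceeds by recursively splitting the array and merging sorted halves.
After all merges, the sorted array is [2, 4, 7, 18].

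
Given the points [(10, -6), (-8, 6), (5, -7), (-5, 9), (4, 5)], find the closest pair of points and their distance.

Computing all pairwise distances among 5 points:

d((10, -6), (-8, 6)) = 21.6333
d((10, -6), (5, -7)) = 5.099
d((10, -6), (-5, 9)) = 21.2132
d((10, -6), (4, 5)) = 12.53
d((-8, 6), (5, -7)) = 18.3848
d((-8, 6), (-5, 9)) = 4.2426 <-- minimum
d((-8, 6), (4, 5)) = 12.0416
d((5, -7), (-5, 9)) = 18.868
d((5, -7), (4, 5)) = 12.0416
d((-5, 9), (4, 5)) = 9.8489

Closest pair: (-8, 6) and (-5, 9) with distance 4.2426

The closest pair is (-8, 6) and (-5, 9) with Euclidean distance 4.2426. For 5 points, brute-force pairwise comparison is shown above. For large n, the divide-and-conquer algorithm (sort by x, recurse on halves, check the dividing strip) achieves O(n log n).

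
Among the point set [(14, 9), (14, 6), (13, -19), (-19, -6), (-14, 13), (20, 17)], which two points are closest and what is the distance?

Computing all pairwise distances among 6 points:

d((14, 9), (14, 6)) = 3.0 <-- minimum
d((14, 9), (13, -19)) = 28.0179
d((14, 9), (-19, -6)) = 36.2491
d((14, 9), (-14, 13)) = 28.2843
d((14, 9), (20, 17)) = 10.0
d((14, 6), (13, -19)) = 25.02
d((14, 6), (-19, -6)) = 35.1141
d((14, 6), (-14, 13)) = 28.8617
d((14, 6), (20, 17)) = 12.53
d((13, -19), (-19, -6)) = 34.5398
d((13, -19), (-14, 13)) = 41.8688
d((13, -19), (20, 17)) = 36.6742
d((-19, -6), (-14, 13)) = 19.6469
d((-19, -6), (20, 17)) = 45.2769
d((-14, 13), (20, 17)) = 34.2345

Closest pair: (14, 9) and (14, 6) with distance 3.0

The closest pair is (14, 9) and (14, 6) with Euclidean distance 3.0. For 6 points, brute-force pairwise comparison is shown above. For large n, the divide-and-conquer algorithm (sort by x, recurse on halves, check the dividing strip) achieves O(n log n).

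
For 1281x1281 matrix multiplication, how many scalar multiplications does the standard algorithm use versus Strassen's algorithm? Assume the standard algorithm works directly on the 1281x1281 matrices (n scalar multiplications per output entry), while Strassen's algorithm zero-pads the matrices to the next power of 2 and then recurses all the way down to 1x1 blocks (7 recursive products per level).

Matrix multiplication for 1281x1281 matrices:

Strassen's algorithm requires power-of-2 dimensions. Pad 1281x1281 to 2048x2048 (next power of 2).

Standard algorithm: 1281^3 = 2102071041 multiplications
Strassen's algorithm: 7^(log2(2048)) = 7^11 = 1977326743 multiplications
Savings: 2102071041 - 1977326743 = 124744298 multiplications

Standard: 2102071041 multiplications (1281^3). Strassen: 1977326743 multiplications (7^11, after padding to 2048x2048). Strassen reduces 8 recursive multiplications to 7 at each level.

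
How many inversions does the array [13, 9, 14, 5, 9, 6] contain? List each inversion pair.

Finding inversions in [13, 9, 14, 5, 9, 6]:

(0, 1): arr[0]=13 > arr[1]=9
(0, 3): arr[0]=13 > arr[3]=5
(0, 4): arr[0]=13 > arr[4]=9
(0, 5): arr[0]=13 > arr[5]=6
(1, 3): arr[1]=9 > arr[3]=5
(1, 5): arr[1]=9 > arr[5]=6
(2, 3): arr[2]=14 > arr[3]=5
(2, 4): arr[2]=14 > arr[4]=9
(2, 5): arr[2]=14 > arr[5]=6
(4, 5): arr[4]=9 > arr[5]=6

Total inversions: 10

The array has 10 inversion(s): (0,1), (0,3), (0,4), (0,5), (1,3), (1,5), (2,3), (2,4), (2,5), (4,5). Each pair (i,j) satisfies i < j and arr[i] > arr[j].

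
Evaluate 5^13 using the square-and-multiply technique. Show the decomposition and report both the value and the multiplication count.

Computing 5^13 by squaring (build up from 5^1; each line after the first costs one multiplication):

5^1 = 5
5^2 = (5^1)^2 = 5^2 = 25
5^3 = 5 * 5^2 = 5 * 25 = 125
5^6 = (5^3)^2 = 125^2 = 15625
5^12 = (5^6)^2 = 15625^2 = 244140625
5^13 = 5 * 5^12 = 5 * 244140625 = 1220703125

Result: 1220703125
Multiplications needed: 5 (5 lines after 5^1)

5^13 = 1220703125. Using exponentiation by squaring, this requires 5 multiplications. The key idea: if the exponent is even, square the half-power; if odd, multiply by the base once.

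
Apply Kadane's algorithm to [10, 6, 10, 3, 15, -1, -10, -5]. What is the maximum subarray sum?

Using Kadane's algorithm on [10, 6, 10, 3, 15, -1, -10, -5]:

Scanning through the array:
Position 1 (value 6): max_ending_here = 16, max_so_far = 16
Position 2 (value 10): max_ending_here = 26, max_so_far = 26
Position 3 (value 3): max_ending_here = 29, max_so_far = 29
Position 4 (value 15): max_ending_here = 44, max_so_far = 44
Position 5 (value -1): max_ending_here = 43, max_so_far = 44
Position 6 (value -10): max_ending_here = 33, max_so_far = 44
Position 7 (value -5): max_ending_here = 28, max_so_far = 44

Maximum subarray: [10, 6, 10, 3, 15]
Maximum sum: 44

The maximum subarray is [10, 6, 10, 3, 15] with sum 44. This subarray runs from index 0 to index 4.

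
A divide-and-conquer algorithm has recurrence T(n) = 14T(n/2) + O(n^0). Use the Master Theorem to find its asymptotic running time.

Master Theorem for T(n) = 14T(n/2) + O(n^0):

a = 14, b = 2, c = 0
log_b(a) = log_2(14) = 3.8074

Case 1: c = 0 < log_2(14) = 3.8074
T(n) = O(n^(log_2 14))

For T(n) = 14T(n/2) + O(n^0): log_2(14) = 3.8074. This is Case 1 of the Master Theorem (c < log_b(a), work dominated by leaves), giving O(n^(log_2 14)).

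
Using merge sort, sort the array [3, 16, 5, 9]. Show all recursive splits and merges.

Merge sort trace:

Split: [3, 16, 5, 9] -> [3, 16] and [5, 9]
  Split: [3, 16] -> [3] and [16]
  Merge: [3] + [16] -> [3, 16]
  Split: [5, 9] -> [5] and [9]
  Merge: [5] + [9] -> [5, 9]
Merge: [3, 16] + [5, 9] -> [3, 5, 9, 16]

Final sorted array: [3, 5, 9, 16]

The merge sort proceeds by recursively splitting the array and merging sorted halves.
After all merges, the sorted array is [3, 5, 9, 16].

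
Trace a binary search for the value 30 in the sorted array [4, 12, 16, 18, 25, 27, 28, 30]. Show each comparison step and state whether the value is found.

Binary search for 30 in [4, 12, 16, 18, 25, 27, 28, 30]:

lo=0, hi=7, mid=3, arr[mid]=18 -> 18 < 30, search right half
lo=4, hi=7, mid=5, arr[mid]=27 -> 27 < 30, search right half
lo=6, hi=7, mid=6, arr[mid]=28 -> 28 < 30, search right half
lo=7, hi=7, mid=7, arr[mid]=30 -> Found target at index 7!

Binary search finds 30 at index 7 after 4 comparisons. The search repeatedly halves the search space by comparing with the middle element.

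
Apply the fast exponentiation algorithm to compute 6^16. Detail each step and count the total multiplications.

Computing 6^16 by squaring (build up from 6^1; each line after the first costs one multiplication):

6^1 = 6
6^2 = (6^1)^2 = 6^2 = 36
6^4 = (6^2)^2 = 36^2 = 1296
6^8 = (6^4)^2 = 1296^2 = 1679616
6^16 = (6^8)^2 = 1679616^2 = 2821109907456

Result: 2821109907456
Multiplications needed: 4 (4 lines after 6^1)

6^16 = 2821109907456. Using exponentiation by squaring, this requires 4 multiplications. The key idea: if the exponent is even, square the half-power; if odd, multiply by the base once.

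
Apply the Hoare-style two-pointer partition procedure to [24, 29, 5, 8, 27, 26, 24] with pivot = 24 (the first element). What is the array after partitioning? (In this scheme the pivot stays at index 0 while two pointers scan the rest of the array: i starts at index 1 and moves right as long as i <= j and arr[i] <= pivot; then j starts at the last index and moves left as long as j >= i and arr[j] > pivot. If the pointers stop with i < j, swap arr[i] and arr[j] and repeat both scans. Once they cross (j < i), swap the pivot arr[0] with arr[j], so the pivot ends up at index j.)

Hoare-style two-pointer partition with pivot = 24:

Initial array: [24, 29, 5, 8, 27, 26, 24]

Pointers start at i = 1, j = 6.
i stops at index 1 (arr[1]=29 > 24), j stops at index 6 (arr[6]=24 <= 24): swap arr[1] and arr[6], array becomes [24, 24, 5, 8, 27, 26, 29]
i ends at 4, j ends at 3: the pointers have crossed (j < i), so scanning stops.

Swap pivot arr[0] with arr[3] to place pivot at position 3: [8, 24, 5, 24, 27, 26, 29]
Pivot position: 3

After partitioning with pivot 24, the array becomes [8, 24, 5, 24, 27, 26, 29]. The pivot is placed at index 3. All elements to the left of the pivot are <= 24, and all elements to the right are > 24.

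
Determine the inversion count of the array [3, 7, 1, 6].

Finding inversions in [3, 7, 1, 6]:

(0, 2): arr[0]=3 > arr[2]=1
(1, 2): arr[1]=7 > arr[2]=1
(1, 3): arr[1]=7 > arr[3]=6

Total inversions: 3

The array has 3 inversion(s): (0,2), (1,2), (1,3). Each pair (i,j) satisfies i < j and arr[i] > arr[j].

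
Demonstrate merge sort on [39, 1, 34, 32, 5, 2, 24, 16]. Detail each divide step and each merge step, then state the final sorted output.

Merge sort trace:

Split: [39, 1, 34, 32, 5, 2, 24, 16] -> [39, 1, 34, 32] and [5, 2, 24, 16]
  Split: [39, 1, 34, 32] -> [39, 1] and [34, 32]
    Split: [39, 1] -> [39] and [1]
    Merge: [39] + [1] -> [1, 39]
    Split: [34, 32] -> [34] and [32]
    Merge: [34] + [32] -> [32, 34]
  Merge: [1, 39] + [32, 34] -> [1, 32, 34, 39]
  Split: [5, 2, 24, 16] -> [5, 2] and [24, 16]
    Split: [5, 2] -> [5] and [2]
    Merge: [5] + [2] -> [2, 5]
    Split: [24, 16] -> [24] and [16]
    Merge: [24] + [16] -> [16, 24]
  Merge: [2, 5] + [16, 24] -> [2, 5, 16, 24]
Merge: [1, 32, 34, 39] + [2, 5, 16, 24] -> [1, 2, 5, 16, 24, 32, 34, 39]

Final sorted array: [1, 2, 5, 16, 24, 32, 34, 39]

The merge sort proceeds by recursively splitting the array and merging sorted halves.
After all merges, the sorted array is [1, 2, 5, 16, 24, 32, 34, 39].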